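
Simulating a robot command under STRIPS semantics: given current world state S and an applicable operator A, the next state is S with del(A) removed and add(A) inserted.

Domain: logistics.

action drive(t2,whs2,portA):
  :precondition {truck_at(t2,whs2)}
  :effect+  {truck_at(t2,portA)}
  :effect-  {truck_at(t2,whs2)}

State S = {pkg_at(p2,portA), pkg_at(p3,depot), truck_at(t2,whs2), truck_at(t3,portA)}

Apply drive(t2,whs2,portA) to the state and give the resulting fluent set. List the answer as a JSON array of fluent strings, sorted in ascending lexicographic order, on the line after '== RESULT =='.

Progress:
  pre ⊆ S: {truck_at(t2,whs2)} ⊆ S  — applicable
  S \ del = {pkg_at(p2,portA), pkg_at(p3,depot), truck_at(t3,portA)}
  ∪ add   = {pkg_at(p2,portA), pkg_at(p3,depot), truck_at(t2,portA), truck_at(t3,portA)}

== RESULT ==
["pkg_at(p2,portA)", "pkg_at(p3,depot)", "truck_at(t2,portA)", "truck_at(t3,portA)"]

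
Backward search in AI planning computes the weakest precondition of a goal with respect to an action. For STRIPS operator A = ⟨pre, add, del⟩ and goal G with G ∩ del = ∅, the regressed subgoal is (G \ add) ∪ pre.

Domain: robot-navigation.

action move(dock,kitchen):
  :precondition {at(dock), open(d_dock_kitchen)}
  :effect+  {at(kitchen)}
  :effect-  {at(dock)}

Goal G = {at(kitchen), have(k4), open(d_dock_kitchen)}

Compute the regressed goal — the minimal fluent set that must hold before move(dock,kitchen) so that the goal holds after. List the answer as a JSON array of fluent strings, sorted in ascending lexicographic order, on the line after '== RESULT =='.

Regress:
  G ∩ del = {}  (empty — regression defined)
  G \ add = {at(kitchen), have(k4), open(d_dock_kitchen)} \ {at(kitchen)} = {have(k4), open(d_dock_kitchen)}
  ∪ pre   = {have(k4), open(d_dock_kitchen)} ∪ {at(dock), open(d_dock_kitchen)}
          = {at(dock), have(k4), open(d_dock_kitchen)}

== RESULT ==
["at(dock)", "have(k4)", "open(d_dock_kitchen)"]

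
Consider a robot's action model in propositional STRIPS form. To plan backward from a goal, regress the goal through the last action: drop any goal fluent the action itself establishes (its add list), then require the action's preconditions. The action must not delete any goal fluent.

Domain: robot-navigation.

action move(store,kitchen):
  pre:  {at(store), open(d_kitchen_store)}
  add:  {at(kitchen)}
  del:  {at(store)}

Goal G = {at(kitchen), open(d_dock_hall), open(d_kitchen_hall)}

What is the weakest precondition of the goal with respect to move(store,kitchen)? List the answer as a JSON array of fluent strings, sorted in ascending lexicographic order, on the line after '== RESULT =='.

Regress:
  G ∩ del = {}  (empty — regression defined)
  G \ add = {at(kitchen), open(d_dock_hall), open(d_kitchen_hall)} \ {at(kitchen)} = {open(d_dock_hall), open(d_kitchen_hall)}
  ∪ pre   = {open(d_dock_hall), open(d_kitchen_hall)} ∪ {at(store), open(d_kitchen_store)}
          = {at(store), open(d_dock_hall), open(d_kitchen_hall), open(d_kitchen_store)}

== RESULT ==
["at(store)", "open(d_dock_hall)", "open(d_kitchen_hall)", "open(d_kitchen_store)"]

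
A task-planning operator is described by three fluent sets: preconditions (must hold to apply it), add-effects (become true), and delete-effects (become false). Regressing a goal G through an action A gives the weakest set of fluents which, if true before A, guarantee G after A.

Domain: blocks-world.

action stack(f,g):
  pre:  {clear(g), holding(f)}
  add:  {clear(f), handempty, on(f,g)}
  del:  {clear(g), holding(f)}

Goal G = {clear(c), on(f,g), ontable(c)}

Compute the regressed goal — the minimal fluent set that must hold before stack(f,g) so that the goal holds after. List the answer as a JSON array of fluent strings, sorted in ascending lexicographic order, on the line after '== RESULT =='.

Compute (G \ add) ∪ pre:
  G ∩ del = {}  (empty — regression defined)
  G \ add = {clear(c), on(f,g), ontable(c)} \ {clear(f), handempty, on(f,g)} = {clear(c), ontable(c)}
  ∪ pre   = {clear(c), ontable(c)} ∪ {clear(g), holding(f)}
          = {clear(c), clear(g), holding(f), ontable(c)}

== RESULT ==
["clear(c)", "clear(g)", "holding(f)", "ontable(c)"]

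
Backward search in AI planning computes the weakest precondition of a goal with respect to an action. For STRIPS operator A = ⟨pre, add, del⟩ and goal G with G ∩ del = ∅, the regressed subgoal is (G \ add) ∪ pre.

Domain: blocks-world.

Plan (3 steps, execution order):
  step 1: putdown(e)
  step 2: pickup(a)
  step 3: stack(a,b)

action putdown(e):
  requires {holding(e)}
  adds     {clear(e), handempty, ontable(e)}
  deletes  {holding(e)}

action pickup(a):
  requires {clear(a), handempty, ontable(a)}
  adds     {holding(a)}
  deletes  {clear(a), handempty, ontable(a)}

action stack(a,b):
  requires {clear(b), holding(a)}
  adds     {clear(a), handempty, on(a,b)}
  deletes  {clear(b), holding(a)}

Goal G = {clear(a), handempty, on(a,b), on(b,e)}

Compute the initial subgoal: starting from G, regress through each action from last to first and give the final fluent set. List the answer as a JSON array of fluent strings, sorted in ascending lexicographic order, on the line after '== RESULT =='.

Work backward from the goal:
  through step 3 (stack(a,b)): drop {clear(a), handempty, on(a,b)}, keep {on(b,e)}, require {clear(b), holding(a)}
    → {clear(b), holding(a), on(b,e)}
  through step 2 (pickup(a)): drop {holding(a)}, keep {clear(b), on(b,e)}, require {clear(a), handempty, ontable(a)}
    → {clear(a), clear(b), handempty, on(b,e), ontable(a)}
  through step 1 (putdown(e)): drop {handempty}, keep {clear(a), clear(b), on(b,e), ontable(a)}, require {holding(e)}
    → {clear(a), clear(b), holding(e), on(b,e), ontable(a)}

== RESULT ==
["clear(a)", "clear(b)", "holding(e)", "on(b,e)", "ontable(a)"]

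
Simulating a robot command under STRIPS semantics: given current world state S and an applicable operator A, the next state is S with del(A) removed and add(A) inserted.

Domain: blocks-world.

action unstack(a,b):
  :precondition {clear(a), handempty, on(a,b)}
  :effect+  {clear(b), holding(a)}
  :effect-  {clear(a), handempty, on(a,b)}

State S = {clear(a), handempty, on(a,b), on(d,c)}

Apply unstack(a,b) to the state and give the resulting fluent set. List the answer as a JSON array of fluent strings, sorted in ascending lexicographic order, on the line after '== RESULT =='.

Compute (S \ del) ∪ add:
  pre ⊆ S: {clear(a), handempty, on(a,b)} ⊆ S  — applicable
  S \ del = {on(d,c)}
  ∪ add   = {clear(b), holding(a), on(d,c)}

== RESULT ==
["clear(b)", "holding(a)", "on(d,c)"]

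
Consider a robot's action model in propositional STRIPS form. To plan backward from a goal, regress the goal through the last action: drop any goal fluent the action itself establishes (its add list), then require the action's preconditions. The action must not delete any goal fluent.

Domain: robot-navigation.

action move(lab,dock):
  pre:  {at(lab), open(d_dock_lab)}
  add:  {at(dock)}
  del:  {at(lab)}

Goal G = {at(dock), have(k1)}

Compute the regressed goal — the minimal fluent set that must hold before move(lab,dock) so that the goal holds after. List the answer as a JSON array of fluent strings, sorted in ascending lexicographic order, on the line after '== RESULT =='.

Compute (G \ add) ∪ pre:
  G ∩ del = {}  (empty — regression defined)
  G \ add = {at(dock), have(k1)} \ {at(dock)} = {have(k1)}
  ∪ pre   = {have(k1)} ∪ {at(lab), open(d_dock_lab)}
          = {at(lab), have(k1), open(d_dock_lab)}

== RESULT ==
["at(lab)", "have(k1)", "open(d_dock_lab)"]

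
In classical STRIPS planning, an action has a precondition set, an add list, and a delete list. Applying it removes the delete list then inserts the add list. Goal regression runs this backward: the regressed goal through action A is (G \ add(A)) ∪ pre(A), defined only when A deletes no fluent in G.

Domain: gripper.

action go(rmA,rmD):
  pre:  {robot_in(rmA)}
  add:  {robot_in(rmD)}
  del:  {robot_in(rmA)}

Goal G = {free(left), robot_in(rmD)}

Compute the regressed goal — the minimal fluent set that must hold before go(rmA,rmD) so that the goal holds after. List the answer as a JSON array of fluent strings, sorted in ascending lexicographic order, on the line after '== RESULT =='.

Compute (G \ add) ∪ pre:
  G ∩ del = {}  (empty — regression defined)
  G \ add = {free(left), robot_in(rmD)} \ {robot_in(rmD)} = {free(left)}
  ∪ pre   = {free(left)} ∪ {robot_in(rmA)}
          = {free(left), robot_in(rmA)}

== RESULT ==
["free(left)", "robot_in(rmA)"]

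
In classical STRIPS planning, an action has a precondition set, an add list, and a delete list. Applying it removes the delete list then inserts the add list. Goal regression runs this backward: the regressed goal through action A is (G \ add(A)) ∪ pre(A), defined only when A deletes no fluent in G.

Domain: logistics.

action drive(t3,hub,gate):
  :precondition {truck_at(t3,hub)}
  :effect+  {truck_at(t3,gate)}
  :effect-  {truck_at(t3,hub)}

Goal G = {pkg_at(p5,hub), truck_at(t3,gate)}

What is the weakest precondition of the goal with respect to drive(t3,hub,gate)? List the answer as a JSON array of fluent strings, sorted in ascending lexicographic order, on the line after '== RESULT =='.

Regress:
  G ∩ del = {}  (empty — regression defined)
  G \ add = {pkg_at(p5,hub), truck_at(t3,gate)} \ {truck_at(t3,gate)} = {pkg_at(p5,hub)}
  ∪ pre   = {pkg_at(p5,hub)} ∪ {truck_at(t3,hub)}
          = {pkg_at(p5,hub), truck_at(t3,hub)}

== RESULT ==
["pkg_at(p5,hub)", "truck_at(t3,hub)"]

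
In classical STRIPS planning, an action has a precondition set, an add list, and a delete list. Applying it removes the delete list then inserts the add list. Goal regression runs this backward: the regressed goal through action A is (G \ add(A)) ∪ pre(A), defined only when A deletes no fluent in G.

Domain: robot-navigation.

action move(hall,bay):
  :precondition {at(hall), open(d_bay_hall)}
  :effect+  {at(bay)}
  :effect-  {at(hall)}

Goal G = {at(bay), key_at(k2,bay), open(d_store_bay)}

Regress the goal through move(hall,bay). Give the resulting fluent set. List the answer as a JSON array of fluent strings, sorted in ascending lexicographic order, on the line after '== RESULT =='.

Compute (G \ add) ∪ pre:
  G ∩ del = {}  (empty — regression defined)
  G \ add = {at(bay), key_at(k2,bay), open(d_store_bay)} \ {at(bay)} = {key_at(k2,bay), open(d_store_bay)}
  ∪ pre   = {key_at(k2,bay), open(d_store_bay)} ∪ {at(hall), open(d_bay_hall)}
          = {at(hall), key_at(k2,bay), open(d_bay_hall), open(d_store_bay)}

== RESULT ==
["at(hall)", "key_at(k2,bay)", "open(d_bay_hall)", "open(d_store_bay)"]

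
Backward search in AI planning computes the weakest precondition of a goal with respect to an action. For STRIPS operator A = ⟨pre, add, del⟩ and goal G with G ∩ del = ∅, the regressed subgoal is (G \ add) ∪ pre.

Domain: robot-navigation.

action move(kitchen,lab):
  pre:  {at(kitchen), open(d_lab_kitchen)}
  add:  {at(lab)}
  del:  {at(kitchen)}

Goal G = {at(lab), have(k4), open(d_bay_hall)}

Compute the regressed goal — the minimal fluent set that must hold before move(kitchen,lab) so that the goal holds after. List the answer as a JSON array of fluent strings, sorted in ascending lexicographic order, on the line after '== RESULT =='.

Regress:
  G ∩ del = {}  (empty — regression defined)
  G \ add = {at(lab), have(k4), open(d_bay_hall)} \ {at(lab)} = {have(k4), open(d_bay_hall)}
  ∪ pre   = {have(k4), open(d_bay_hall)} ∪ {at(kitchen), open(d_lab_kitchen)}
          = {at(kitchen), have(k4), open(d_bay_hall), open(d_lab_kitchen)}

== RESULT ==
["at(kitchen)", "have(k4)", "open(d_bay_hall)", "open(d_lab_kitchen)"]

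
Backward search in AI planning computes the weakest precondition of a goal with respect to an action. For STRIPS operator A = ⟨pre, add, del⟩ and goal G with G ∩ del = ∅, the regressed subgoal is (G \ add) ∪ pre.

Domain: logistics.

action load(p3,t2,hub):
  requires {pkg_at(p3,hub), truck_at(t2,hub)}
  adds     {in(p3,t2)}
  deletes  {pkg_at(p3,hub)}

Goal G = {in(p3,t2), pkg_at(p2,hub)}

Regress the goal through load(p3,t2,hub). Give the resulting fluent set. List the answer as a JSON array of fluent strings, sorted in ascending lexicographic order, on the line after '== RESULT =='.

Regress:
  G ∩ del = {}  (empty — regression defined)
  G \ add = {in(p3,t2), pkg_at(p2,hub)} \ {in(p3,t2)} = {pkg_at(p2,hub)}
  ∪ pre   = {pkg_at(p2,hub)} ∪ {pkg_at(p3,hub), truck_at(t2,hub)}
          = {pkg_at(p2,hub), pkg_at(p3,hub), truck_at(t2,hub)}

== RESULT ==
["pkg_at(p2,hub)", "pkg_at(p3,hub)", "truck_at(t2,hub)"]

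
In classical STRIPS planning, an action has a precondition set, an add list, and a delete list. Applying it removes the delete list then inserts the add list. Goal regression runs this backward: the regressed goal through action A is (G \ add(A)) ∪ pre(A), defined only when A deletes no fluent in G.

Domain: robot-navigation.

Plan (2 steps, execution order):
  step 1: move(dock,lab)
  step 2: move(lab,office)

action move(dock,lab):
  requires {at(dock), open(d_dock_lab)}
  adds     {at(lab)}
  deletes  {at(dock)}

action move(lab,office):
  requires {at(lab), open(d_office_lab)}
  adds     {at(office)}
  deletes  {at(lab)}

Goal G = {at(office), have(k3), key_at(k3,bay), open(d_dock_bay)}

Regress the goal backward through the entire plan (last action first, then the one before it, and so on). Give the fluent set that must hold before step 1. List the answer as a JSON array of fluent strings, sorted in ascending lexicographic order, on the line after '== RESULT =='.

Regress step by step:
  through step 2 (move(lab,office)): drop {at(office)}, keep {have(k3), key_at(k3,bay), open(d_dock_bay)}, require {at(lab), open(d_office_lab)}
    → {at(lab), have(k3), key_at(k3,bay), open(d_dock_bay), open(d_office_lab)}
  through step 1 (move(dock,lab)): drop {at(lab)}, keep {have(k3), key_at(k3,bay), open(d_dock_bay), open(d_office_lab)}, require {at(dock), open(d_dock_lab)}
    → {at(dock), have(k3), key_at(k3,bay), open(d_dock_bay), open(d_dock_lab), open(d_office_lab)}

== RESULT ==
["at(dock)", "have(k3)", "key_at(k3,bay)", "open(d_dock_bay)", "open(d_dock_lab)", "open(d_office_lab)"]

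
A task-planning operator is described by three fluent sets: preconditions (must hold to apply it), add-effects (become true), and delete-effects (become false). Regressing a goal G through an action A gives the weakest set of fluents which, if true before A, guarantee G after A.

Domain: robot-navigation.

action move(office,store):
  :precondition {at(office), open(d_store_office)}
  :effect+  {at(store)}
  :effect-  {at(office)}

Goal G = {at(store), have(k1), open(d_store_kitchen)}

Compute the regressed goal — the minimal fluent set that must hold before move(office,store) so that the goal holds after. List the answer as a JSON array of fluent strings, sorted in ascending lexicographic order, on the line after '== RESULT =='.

Regress:
  G ∩ del = {}  (empty — regression defined)
  G \ add = {at(store), have(k1), open(d_store_kitchen)} \ {at(store)} = {have(k1), open(d_store_kitchen)}
  ∪ pre   = {have(k1), open(d_store_kitchen)} ∪ {at(office), open(d_store_office)}
          = {at(office), have(k1), open(d_store_kitchen), open(d_store_office)}

== RESULT ==
["at(office)", "have(k1)", "open(d_store_kitchen)", "open(d_store_office)"]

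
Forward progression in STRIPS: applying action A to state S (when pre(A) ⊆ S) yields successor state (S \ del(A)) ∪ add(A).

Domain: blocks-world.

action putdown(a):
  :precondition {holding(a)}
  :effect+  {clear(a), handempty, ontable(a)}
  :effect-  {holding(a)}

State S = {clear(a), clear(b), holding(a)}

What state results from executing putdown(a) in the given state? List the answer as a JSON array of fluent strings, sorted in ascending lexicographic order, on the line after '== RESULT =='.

Progress:
  pre ⊆ S: {holding(a)} ⊆ S  — applicable
  S \ del = {clear(a), clear(b)}
  ∪ add   = {clear(a), clear(b), handempty, ontable(a)}

== RESULT ==
["clear(a)", "clear(b)", "handempty", "ontable(a)"]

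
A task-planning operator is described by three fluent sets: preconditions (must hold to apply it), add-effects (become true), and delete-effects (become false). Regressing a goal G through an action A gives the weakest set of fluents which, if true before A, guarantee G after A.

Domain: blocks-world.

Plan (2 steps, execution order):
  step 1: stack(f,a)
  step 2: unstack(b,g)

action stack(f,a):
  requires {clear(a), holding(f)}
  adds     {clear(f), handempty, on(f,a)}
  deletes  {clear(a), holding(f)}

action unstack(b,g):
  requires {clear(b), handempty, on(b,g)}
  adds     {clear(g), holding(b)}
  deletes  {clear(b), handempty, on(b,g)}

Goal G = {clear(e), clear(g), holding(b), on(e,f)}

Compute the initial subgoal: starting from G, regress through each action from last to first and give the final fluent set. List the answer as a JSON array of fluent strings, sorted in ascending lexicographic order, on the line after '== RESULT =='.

Work backward from the goal:
  through step 2 (unstack(b,g)): drop {clear(g), holding(b)}, keep {clear(e), on(e,f)}, require {clear(b), handempty, on(b,g)}
    → {clear(b), clear(e), handempty, on(b,g), on(e,f)}
  through step 1 (stack(f,a)): drop {handempty}, keep {clear(b), clear(e), on(b,g), on(e,f)}, require {clear(a), holding(f)}
    → {clear(a), clear(b), clear(e), holding(f), on(b,g), on(e,f)}

== RESULT ==
["clear(a)", "clear(b)", "clear(e)", "holding(f)", "on(b,g)", "on(e,f)"]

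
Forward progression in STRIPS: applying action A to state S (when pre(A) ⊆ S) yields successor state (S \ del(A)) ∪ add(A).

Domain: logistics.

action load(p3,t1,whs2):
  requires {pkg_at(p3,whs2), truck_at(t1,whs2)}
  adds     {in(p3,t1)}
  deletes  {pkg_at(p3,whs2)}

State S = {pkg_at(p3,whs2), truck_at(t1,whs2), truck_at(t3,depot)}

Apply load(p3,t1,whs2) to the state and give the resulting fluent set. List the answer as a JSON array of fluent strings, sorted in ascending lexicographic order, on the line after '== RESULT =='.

Progress:
  pre ⊆ S: {pkg_at(p3,whs2), truck_at(t1,whs2)} ⊆ S  — applicable
  S \ del = {truck_at(t1,whs2), truck_at(t3,depot)}
  ∪ add   = {in(p3,t1), truck_at(t1,whs2), truck_at(t3,depot)}

== RESULT ==
["in(p3,t1)", "truck_at(t1,whs2)", "truck_at(t3,depot)"]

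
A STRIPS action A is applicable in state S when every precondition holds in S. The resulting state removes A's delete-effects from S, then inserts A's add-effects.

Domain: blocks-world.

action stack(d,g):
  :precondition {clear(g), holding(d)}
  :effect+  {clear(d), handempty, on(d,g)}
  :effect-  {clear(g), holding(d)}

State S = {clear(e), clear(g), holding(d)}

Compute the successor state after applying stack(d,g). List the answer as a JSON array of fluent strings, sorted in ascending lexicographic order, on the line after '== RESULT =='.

Progress:
  pre ⊆ S: {clear(g), holding(d)} ⊆ S  — applicable
  S \ del = {clear(e)}
  ∪ add   = {clear(d), clear(e), handempty, on(d,g)}

== RESULT ==
["clear(d)", "clear(e)", "handempty", "on(d,g)"]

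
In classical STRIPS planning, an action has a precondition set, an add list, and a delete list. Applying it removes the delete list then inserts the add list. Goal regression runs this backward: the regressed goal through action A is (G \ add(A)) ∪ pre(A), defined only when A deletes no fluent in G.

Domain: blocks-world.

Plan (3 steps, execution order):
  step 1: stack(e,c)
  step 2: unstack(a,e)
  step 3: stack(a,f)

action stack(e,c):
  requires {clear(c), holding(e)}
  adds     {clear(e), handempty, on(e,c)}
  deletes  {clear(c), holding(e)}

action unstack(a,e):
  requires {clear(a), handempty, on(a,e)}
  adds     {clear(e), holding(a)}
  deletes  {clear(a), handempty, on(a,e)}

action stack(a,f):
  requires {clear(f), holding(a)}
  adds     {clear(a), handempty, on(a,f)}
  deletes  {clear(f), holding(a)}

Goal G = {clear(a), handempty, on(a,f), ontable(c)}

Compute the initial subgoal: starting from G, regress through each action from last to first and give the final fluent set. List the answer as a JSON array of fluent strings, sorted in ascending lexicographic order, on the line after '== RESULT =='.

Work backward from the goal:
  through step 3 (stack(a,f)): drop {clear(a), handempty, on(a,f)}, keep {ontable(c)}, require {clear(f), holding(a)}
    → {clear(f), holding(a), ontable(c)}
  through step 2 (unstack(a,e)): drop {holding(a)}, keep {clear(f), ontable(c)}, require {clear(a), handempty, on(a,e)}
    → {clear(a), clear(f), handempty, on(a,e), ontable(c)}
  through step 1 (stack(e,c)): drop {handempty}, keep {clear(a), clear(f), on(a,e), ontable(c)}, require {clear(c), holding(e)}
    → {clear(a), clear(c), clear(f), holding(e), on(a,e), ontable(c)}

== RESULT ==
["clear(a)", "clear(c)", "clear(f)", "holding(e)", "on(a,e)", "ontable(c)"]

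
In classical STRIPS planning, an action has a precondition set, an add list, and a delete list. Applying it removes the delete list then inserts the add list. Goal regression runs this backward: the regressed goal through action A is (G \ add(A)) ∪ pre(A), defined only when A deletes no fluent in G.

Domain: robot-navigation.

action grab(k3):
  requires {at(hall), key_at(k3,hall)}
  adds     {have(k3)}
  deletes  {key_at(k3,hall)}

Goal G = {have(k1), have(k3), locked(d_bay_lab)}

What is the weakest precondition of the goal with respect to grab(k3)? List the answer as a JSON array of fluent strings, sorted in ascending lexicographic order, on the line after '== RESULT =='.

Regress:
  G ∩ del = {}  (empty — regression defined)
  G \ add = {have(k1), have(k3), locked(d_bay_lab)} \ {have(k3)} = {have(k1), locked(d_bay_lab)}
  ∪ pre   = {have(k1), locked(d_bay_lab)} ∪ {at(hall), key_at(k3,hall)}
          = {at(hall), have(k1), key_at(k3,hall), locked(d_bay_lab)}

== RESULT ==
["at(hall)", "have(k1)", "key_at(k3,hall)", "locked(d_bay_lab)"]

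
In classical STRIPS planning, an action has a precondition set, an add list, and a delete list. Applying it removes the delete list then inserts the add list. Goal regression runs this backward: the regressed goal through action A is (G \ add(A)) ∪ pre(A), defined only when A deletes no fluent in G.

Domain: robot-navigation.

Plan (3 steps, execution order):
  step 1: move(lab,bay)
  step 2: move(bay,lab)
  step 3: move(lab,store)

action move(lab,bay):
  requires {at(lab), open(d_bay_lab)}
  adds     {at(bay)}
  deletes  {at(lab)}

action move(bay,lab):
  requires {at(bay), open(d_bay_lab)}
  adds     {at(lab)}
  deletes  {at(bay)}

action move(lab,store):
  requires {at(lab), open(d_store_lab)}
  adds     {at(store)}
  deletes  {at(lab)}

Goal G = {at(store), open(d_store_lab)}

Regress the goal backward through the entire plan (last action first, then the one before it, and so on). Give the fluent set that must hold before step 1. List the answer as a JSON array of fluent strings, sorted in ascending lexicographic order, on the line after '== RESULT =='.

Regress step by step:
  through step 3 (move(lab,store)): drop {at(store)}, keep {open(d_store_lab)}, require {at(lab), open(d_store_lab)}
    → {at(lab), open(d_store_lab)}
  through step 2 (move(bay,lab)): drop {at(lab)}, keep {open(d_store_lab)}, require {at(bay), open(d_bay_lab)}
    → {at(bay), open(d_bay_lab), open(d_store_lab)}
  through step 1 (move(lab,bay)): drop {at(bay)}, keep {open(d_bay_lab), open(d_store_lab)}, require {at(lab), open(d_bay_lab)}
    → {at(lab), open(d_bay_lab), open(d_store_lab)}

== RESULT ==
["at(lab)", "open(d_bay_lab)", "open(d_store_lab)"]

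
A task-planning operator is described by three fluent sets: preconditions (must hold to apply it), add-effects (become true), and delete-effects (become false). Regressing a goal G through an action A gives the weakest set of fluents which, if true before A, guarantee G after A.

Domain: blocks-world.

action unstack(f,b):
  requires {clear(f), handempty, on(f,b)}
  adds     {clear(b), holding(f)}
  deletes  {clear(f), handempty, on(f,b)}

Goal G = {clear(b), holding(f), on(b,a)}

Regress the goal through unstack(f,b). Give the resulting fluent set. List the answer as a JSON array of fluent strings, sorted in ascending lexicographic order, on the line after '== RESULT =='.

Compute (G \ add) ∪ pre:
  G ∩ del = {}  (empty — regression defined)
  G \ add = {clear(b), holding(f), on(b,a)} \ {clear(b), holding(f)} = {on(b,a)}
  ∪ pre   = {on(b,a)} ∪ {clear(f), handempty, on(f,b)}
          = {clear(f), handempty, on(b,a), on(f,b)}

== RESULT ==
["clear(f)", "handempty", "on(b,a)", "on(f,b)"]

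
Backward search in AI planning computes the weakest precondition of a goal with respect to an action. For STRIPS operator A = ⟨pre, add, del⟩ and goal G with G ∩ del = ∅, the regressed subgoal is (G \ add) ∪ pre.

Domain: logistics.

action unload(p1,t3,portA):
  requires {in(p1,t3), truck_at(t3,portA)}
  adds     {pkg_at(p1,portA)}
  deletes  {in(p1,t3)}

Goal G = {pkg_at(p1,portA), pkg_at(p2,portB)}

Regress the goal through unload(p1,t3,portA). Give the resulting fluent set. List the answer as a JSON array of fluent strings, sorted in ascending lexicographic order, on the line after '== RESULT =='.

Compute (G \ add) ∪ pre:
  G ∩ del = {}  (empty — regression defined)
  G \ add = {pkg_at(p1,portA), pkg_at(p2,portB)} \ {pkg_at(p1,portA)} = {pkg_at(p2,portB)}
  ∪ pre   = {pkg_at(p2,portB)} ∪ {in(p1,t3), truck_at(t3,portA)}
          = {in(p1,t3), pkg_at(p2,portB), truck_at(t3,portA)}

== RESULT ==
["in(p1,t3)", "pkg_at(p2,portB)", "truck_at(t3,portA)"]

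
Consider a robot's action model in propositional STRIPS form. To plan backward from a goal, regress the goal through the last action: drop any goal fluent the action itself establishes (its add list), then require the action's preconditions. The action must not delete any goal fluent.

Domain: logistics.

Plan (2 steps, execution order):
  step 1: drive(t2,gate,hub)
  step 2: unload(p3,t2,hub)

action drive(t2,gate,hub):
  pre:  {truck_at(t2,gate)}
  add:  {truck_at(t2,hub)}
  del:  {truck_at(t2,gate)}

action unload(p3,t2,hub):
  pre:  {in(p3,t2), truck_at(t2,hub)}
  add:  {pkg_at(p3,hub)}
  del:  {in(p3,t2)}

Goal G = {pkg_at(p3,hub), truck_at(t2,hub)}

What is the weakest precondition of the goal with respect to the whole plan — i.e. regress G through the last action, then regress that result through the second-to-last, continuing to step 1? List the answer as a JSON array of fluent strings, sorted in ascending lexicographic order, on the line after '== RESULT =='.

Regress step by step:
  through step 2 (unload(p3,t2,hub)): drop {pkg_at(p3,hub)}, keep {truck_at(t2,hub)}, require {in(p3,t2), truck_at(t2,hub)}
    → {in(p3,t2), truck_at(t2,hub)}
  through step 1 (drive(t2,gate,hub)): drop {truck_at(t2,hub)}, keep {in(p3,t2)}, require {truck_at(t2,gate)}
    → {in(p3,t2), truck_at(t2,gate)}

== RESULT ==
["in(p3,t2)", "truck_at(t2,gate)"]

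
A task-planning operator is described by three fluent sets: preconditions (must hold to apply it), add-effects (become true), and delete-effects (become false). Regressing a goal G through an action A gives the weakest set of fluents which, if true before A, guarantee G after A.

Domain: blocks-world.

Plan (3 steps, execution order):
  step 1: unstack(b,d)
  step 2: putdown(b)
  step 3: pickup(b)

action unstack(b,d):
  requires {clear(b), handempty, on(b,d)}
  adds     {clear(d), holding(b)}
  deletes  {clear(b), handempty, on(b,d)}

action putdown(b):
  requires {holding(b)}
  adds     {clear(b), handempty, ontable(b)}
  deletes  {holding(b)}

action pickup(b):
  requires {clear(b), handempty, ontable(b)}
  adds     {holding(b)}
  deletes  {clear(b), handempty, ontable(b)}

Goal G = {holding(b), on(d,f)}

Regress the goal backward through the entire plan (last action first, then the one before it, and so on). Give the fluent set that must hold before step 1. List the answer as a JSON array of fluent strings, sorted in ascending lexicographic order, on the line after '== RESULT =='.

Regress step by step:
  through step 3 (pickup(b)): drop {holding(b)}, keep {on(d,f)}, require {clear(b), handempty, ontable(b)}
    → {clear(b), handempty, on(d,f), ontable(b)}
  through step 2 (putdown(b)): drop {clear(b), handempty, ontable(b)}, keep {on(d,f)}, require {holding(b)}
    → {holding(b), on(d,f)}
  through step 1 (unstack(b,d)): drop {holding(b)}, keep {on(d,f)}, require {clear(b), handempty, on(b,d)}
    → {clear(b), handempty, on(b,d), on(d,f)}

== RESULT ==
["clear(b)", "handempty", "on(b,d)", "on(d,f)"]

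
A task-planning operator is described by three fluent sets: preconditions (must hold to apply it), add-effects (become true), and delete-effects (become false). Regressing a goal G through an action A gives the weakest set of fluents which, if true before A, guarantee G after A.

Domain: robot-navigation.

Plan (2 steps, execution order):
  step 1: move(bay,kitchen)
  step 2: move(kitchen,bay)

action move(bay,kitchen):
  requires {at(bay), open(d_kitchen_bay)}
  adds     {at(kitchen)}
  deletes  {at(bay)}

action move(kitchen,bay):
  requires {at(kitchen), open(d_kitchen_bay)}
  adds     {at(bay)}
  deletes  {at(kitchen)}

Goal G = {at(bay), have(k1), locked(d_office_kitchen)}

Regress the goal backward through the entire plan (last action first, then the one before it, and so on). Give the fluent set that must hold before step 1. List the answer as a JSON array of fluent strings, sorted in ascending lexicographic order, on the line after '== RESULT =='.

Regress step by step:
  through step 2 (move(kitchen,bay)): drop {at(bay)}, keep {have(k1), locked(d_office_kitchen)}, require {at(kitchen), open(d_kitchen_bay)}
    → {at(kitchen), have(k1), locked(d_office_kitchen), open(d_kitchen_bay)}
  through step 1 (move(bay,kitchen)): drop {at(kitchen)}, keep {have(k1), locked(d_office_kitchen), open(d_kitchen_bay)}, require {at(bay), open(d_kitchen_bay)}
    → {at(bay), have(k1), locked(d_office_kitchen), open(d_kitchen_bay)}

== RESULT ==
["at(bay)", "have(k1)", "locked(d_office_kitchen)", "open(d_kitchen_bay)"]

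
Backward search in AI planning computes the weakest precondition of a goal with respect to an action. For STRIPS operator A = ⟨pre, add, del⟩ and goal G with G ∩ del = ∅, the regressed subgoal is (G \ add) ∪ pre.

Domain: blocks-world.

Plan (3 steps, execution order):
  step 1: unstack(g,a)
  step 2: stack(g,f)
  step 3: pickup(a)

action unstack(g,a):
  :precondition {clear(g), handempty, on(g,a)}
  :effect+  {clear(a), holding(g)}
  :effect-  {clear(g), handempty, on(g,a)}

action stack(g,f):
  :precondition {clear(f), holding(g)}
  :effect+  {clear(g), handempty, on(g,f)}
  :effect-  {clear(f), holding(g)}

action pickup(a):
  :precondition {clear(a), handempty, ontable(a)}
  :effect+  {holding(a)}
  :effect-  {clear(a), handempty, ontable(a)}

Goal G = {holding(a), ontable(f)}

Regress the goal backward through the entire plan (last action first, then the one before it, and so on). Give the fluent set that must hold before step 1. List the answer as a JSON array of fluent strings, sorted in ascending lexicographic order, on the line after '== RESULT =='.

Work backward from the goal:
  through step 3 (pickup(a)): drop {holding(a)}, keep {ontable(f)}, require {clear(a), handempty, ontable(a)}
    → {clear(a), handempty, ontable(a), ontable(f)}
  through step 2 (stack(g,f)): drop {handempty}, keep {clear(a), ontable(a), ontable(f)}, require {clear(f), holding(g)}
    → {clear(a), clear(f), holding(g), ontable(a), ontable(f)}
  through step 1 (unstack(g,a)): drop {clear(a), holding(g)}, keep {clear(f), ontable(a), ontable(f)}, require {clear(g), handempty, on(g,a)}
    → {clear(f), clear(g), handempty, on(g,a), ontable(a), ontable(f)}

== RESULT ==
["clear(f)", "clear(g)", "handempty", "on(g,a)", "ontable(a)", "ontable(f)"]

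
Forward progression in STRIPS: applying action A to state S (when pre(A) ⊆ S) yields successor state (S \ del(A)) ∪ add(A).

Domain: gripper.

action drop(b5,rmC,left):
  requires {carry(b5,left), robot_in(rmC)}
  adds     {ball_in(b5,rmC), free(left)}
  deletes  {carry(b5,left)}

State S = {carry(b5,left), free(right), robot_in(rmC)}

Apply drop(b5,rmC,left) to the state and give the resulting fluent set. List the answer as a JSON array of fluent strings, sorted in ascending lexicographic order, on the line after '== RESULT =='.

Progress:
  pre ⊆ S: {carry(b5,left), robot_in(rmC)} ⊆ S  — applicable
  S \ del = {free(right), robot_in(rmC)}
  ∪ add   = {ball_in(b5,rmC), free(left), free(right), robot_in(rmC)}

== RESULT ==
["ball_in(b5,rmC)", "free(left)", "free(right)", "robot_in(rmC)"]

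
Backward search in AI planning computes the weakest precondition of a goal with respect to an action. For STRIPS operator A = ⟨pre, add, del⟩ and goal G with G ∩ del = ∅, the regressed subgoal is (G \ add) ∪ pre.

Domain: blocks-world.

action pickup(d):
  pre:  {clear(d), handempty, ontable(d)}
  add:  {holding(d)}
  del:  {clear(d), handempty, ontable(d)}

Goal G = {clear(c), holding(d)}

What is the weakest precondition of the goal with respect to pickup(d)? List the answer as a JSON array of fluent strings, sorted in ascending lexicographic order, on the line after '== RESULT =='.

Compute (G \ add) ∪ pre:
  G ∩ del = {}  (empty — regression defined)
  G \ add = {clear(c), holding(d)} \ {holding(d)} = {clear(c)}
  ∪ pre   = {clear(c)} ∪ {clear(d), handempty, ontable(d)}
          = {clear(c), clear(d), handempty, ontable(d)}

== RESULT ==
["clear(c)", "clear(d)", "handempty", "ontable(d)"]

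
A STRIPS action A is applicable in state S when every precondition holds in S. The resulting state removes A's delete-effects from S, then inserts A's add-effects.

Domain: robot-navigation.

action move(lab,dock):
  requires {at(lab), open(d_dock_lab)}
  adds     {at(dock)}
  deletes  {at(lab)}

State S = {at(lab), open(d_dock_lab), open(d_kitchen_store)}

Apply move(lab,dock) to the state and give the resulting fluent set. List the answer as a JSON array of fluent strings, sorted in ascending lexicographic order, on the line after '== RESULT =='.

Compute (S \ del) ∪ add:
  pre ⊆ S: {at(lab), open(d_dock_lab)} ⊆ S  — applicable
  S \ del = {open(d_dock_lab), open(d_kitchen_store)}
  ∪ add   = {at(dock), open(d_dock_lab), open(d_kitchen_store)}

== RESULT ==
["at(dock)", "open(d_dock_lab)", "open(d_kitchen_store)"]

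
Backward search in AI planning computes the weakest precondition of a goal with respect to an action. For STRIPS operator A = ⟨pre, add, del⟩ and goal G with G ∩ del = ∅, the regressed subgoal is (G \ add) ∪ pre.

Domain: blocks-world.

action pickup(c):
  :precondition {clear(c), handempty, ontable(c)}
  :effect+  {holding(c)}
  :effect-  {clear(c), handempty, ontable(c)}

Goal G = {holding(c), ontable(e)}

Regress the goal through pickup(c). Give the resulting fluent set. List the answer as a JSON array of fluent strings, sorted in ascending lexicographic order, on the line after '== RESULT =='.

Compute (G \ add) ∪ pre:
  G ∩ del = {}  (empty — regression defined)
  G \ add = {holding(c), ontable(e)} \ {holding(c)} = {ontable(e)}
  ∪ pre   = {ontable(e)} ∪ {clear(c), handempty, ontable(c)}
          = {clear(c), handempty, ontable(c), ontable(e)}

== RESULT ==
["clear(c)", "handempty", "ontable(c)", "ontable(e)"]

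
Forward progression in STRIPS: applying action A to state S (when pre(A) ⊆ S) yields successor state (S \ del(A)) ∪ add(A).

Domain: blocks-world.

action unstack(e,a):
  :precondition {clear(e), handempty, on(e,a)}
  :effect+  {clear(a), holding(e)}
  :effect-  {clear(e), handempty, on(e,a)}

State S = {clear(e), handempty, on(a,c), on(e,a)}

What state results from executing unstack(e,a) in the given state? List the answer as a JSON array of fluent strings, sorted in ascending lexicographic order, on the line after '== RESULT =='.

Progress:
  pre ⊆ S: {clear(e), handempty, on(e,a)} ⊆ S  — applicable
  S \ del = {on(a,c)}
  ∪ add   = {clear(a), holding(e), on(a,c)}

== RESULT ==
["clear(a)", "holding(e)", "on(a,c)"]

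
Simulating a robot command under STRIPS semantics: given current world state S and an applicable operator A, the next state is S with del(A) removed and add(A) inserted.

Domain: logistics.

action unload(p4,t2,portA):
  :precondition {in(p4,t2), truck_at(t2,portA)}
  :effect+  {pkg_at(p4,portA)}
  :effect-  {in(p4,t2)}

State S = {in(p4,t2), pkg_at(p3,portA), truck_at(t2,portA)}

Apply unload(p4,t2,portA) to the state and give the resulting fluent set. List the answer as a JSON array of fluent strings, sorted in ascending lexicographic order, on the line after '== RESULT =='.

Progress:
  pre ⊆ S: {in(p4,t2), truck_at(t2,portA)} ⊆ S  — applicable
  S \ del = {pkg_at(p3,portA), truck_at(t2,portA)}
  ∪ add   = {pkg_at(p3,portA), pkg_at(p4,portA), truck_at(t2,portA)}

== RESULT ==
["pkg_at(p3,portA)", "pkg_at(p4,portA)", "truck_at(t2,portA)"]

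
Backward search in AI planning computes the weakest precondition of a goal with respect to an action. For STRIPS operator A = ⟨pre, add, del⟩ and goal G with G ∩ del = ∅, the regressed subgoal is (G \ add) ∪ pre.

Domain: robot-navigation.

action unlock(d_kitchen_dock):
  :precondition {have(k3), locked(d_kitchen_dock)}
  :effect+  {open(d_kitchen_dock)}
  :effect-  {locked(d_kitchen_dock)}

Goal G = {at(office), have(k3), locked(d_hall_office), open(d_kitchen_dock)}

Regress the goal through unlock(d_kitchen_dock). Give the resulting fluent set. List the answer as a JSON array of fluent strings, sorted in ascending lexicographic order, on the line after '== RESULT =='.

Regress:
  G ∩ del = {}  (empty — regression defined)
  G \ add = {at(office), have(k3), locked(d_hall_office), open(d_kitchen_dock)} \ {open(d_kitchen_dock)} = {at(office), have(k3), locked(d_hall_office)}
  ∪ pre   = {at(office), have(k3), locked(d_hall_office)} ∪ {have(k3), locked(d_kitchen_dock)}
          = {at(office), have(k3), locked(d_hall_office), locked(d_kitchen_dock)}

== RESULT ==
["at(office)", "have(k3)", "locked(d_hall_office)", "locked(d_kitchen_dock)"]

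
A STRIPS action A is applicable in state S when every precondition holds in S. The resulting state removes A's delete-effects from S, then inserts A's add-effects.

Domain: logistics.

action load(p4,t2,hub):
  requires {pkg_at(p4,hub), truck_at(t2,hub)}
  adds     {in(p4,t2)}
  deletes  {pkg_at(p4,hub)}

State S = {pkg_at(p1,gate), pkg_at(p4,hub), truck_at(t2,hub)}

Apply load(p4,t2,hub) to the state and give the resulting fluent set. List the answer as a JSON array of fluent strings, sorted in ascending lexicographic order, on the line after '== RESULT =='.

Progress:
  pre ⊆ S: {pkg_at(p4,hub), truck_at(t2,hub)} ⊆ S  — applicable
  S \ del = {pkg_at(p1,gate), truck_at(t2,hub)}
  ∪ add   = {in(p4,t2), pkg_at(p1,gate), truck_at(t2,hub)}

== RESULT ==
["in(p4,t2)", "pkg_at(p1,gate)", "truck_at(t2,hub)"]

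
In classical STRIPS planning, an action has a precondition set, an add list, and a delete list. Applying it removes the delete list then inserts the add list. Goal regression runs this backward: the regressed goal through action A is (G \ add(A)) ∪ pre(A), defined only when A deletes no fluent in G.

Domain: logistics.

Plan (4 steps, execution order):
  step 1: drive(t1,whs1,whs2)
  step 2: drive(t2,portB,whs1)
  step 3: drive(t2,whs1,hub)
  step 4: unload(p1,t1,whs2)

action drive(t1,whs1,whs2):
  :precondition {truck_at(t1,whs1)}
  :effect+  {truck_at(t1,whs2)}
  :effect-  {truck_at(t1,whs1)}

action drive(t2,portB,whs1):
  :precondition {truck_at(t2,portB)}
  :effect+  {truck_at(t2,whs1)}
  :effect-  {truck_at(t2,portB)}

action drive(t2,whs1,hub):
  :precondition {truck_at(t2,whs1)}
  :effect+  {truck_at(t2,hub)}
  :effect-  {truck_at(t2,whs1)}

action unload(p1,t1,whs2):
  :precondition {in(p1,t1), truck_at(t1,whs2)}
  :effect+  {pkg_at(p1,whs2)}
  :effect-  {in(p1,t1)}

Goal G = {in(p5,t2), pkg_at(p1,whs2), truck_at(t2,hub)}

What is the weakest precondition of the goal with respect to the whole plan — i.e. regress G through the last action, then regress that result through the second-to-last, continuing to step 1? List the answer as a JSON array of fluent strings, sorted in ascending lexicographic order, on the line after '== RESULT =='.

Regress step by step:
  through step 4 (unload(p1,t1,whs2)): drop {pkg_at(p1,whs2)}, keep {in(p5,t2), truck_at(t2,hub)}, require {in(p1,t1), truck_at(t1,whs2)}
    → {in(p1,t1), in(p5,t2), truck_at(t1,whs2), truck_at(t2,hub)}
  through step 3 (drive(t2,whs1,hub)): drop {truck_at(t2,hub)}, keep {in(p1,t1), in(p5,t2), truck_at(t1,whs2)}, require {truck_at(t2,whs1)}
    → {in(p1,t1), in(p5,t2), truck_at(t1,whs2), truck_at(t2,whs1)}
  through step 2 (drive(t2,portB,whs1)): drop {truck_at(t2,whs1)}, keep {in(p1,t1), in(p5,t2), truck_at(t1,whs2)}, require {truck_at(t2,portB)}
    → {in(p1,t1), in(p5,t2), truck_at(t1,whs2), truck_at(t2,portB)}
  through step 1 (drive(t1,whs1,whs2)): drop {truck_at(t1,whs2)}, keep {in(p1,t1), in(p5,t2), truck_at(t2,portB)}, require {truck_at(t1,whs1)}
    → {in(p1,t1), in(p5,t2), truck_at(t1,whs1), truck_at(t2,portB)}

== RESULT ==
["in(p1,t1)", "in(p5,t2)", "truck_at(t1,whs1)", "truck_at(t2,portB)"]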